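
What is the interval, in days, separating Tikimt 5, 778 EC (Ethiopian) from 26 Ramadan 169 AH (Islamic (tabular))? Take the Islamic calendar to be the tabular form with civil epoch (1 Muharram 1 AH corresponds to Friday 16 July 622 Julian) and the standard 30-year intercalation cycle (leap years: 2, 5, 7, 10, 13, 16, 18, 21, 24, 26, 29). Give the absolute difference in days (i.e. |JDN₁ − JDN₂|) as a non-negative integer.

181

First date → JDN 2008054; second date → JDN 2008235.
The interval is |2008054 − 2008235| = 181 days.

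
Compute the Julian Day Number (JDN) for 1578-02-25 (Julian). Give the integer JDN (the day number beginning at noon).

2297478

In the proleptic Gregorian calendar the same day is 7 March 1578.
JDN 2451545 is 1 January 2000 CE (Gregorian); the target day is −154067 days from there, so JDN = 2297478.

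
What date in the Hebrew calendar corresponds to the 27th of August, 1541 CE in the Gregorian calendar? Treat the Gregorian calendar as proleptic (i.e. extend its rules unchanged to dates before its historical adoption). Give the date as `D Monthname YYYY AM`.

24 Av 5301 AM

Julian Day Number of the source date = 2284137.
Converting JDN 2284137 to the Hebrew calendar gives 24 Av 5301 AM.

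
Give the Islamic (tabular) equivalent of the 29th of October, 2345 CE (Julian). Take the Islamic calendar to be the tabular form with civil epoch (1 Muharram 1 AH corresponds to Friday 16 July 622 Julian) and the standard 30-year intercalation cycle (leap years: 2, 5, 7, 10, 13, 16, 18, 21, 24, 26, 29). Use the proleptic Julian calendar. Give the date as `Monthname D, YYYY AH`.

Rabi' al-Awwal 18, 1777 AH

Both dates share Julian Day Number 2577871; in the tabular Islamic calendar that is 18 Rabi' al-Awwal 1777 AH.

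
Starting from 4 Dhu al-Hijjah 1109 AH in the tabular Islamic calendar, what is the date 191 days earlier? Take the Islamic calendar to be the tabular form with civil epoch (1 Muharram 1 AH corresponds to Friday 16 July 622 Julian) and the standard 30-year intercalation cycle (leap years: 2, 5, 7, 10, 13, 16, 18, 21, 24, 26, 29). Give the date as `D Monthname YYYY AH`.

20 Jumada al-Awwal 1109 AH

Counting 191 days back from JDN 2341406 reaches JDN 2341215, which is 20 Jumada al-Awwal 1109 AH.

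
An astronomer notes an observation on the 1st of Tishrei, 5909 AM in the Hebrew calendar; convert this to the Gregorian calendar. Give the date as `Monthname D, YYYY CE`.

Julian Day Number of the source date = 2505858.
Converting JDN 2505858 to the Gregorian calendar gives 14 September 2148 CE.

September 14, 2148 CE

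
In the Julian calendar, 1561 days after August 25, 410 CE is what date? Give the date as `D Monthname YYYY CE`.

3 December 414 CE

Counting 1561 days forward from JDN 1871047 reaches JDN 1872608, which is 3 December 414 CE.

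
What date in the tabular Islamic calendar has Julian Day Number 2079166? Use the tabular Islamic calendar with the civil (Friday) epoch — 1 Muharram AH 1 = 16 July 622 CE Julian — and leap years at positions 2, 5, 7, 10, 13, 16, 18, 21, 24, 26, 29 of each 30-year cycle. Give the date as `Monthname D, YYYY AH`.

The proleptic Gregorian equivalent of JDN 2079166 is 17 June 980.
In the tabular Islamic calendar that day is Dhu al-Qa'dah 25, 369 AH.

Dhu al-Qa'dah 25, 369 AH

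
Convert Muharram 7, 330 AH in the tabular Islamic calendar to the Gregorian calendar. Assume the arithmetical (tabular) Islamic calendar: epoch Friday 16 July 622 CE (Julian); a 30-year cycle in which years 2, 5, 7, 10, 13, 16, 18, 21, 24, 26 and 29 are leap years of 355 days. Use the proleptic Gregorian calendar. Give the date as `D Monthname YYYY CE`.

7 October 941 CE

Both dates share Julian Day Number 2065033; in the Gregorian calendar that is 7 October 941 CE.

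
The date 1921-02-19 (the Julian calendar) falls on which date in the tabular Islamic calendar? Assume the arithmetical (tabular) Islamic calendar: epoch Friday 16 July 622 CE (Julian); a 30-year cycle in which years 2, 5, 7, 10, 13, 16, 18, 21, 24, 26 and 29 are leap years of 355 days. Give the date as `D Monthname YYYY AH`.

23 Jumada al-Thani 1339 AH

Julian Day Number of the source date = 2422753.
Converting JDN 2422753 to the tabular Islamic calendar gives 23 Jumada al-Thani 1339 AH.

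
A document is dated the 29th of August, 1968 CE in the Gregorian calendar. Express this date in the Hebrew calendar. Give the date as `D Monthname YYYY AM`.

5 Elul 5728 AM

Both dates share Julian Day Number 2440098; in the Hebrew calendar that is 5 Elul 5728 AM.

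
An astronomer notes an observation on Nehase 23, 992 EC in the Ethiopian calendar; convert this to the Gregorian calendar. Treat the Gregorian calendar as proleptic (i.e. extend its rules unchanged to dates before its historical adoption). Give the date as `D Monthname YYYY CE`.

22 August 1000 CE

Both dates share Julian Day Number 2086536; in the Gregorian calendar that is 22 August 1000 CE.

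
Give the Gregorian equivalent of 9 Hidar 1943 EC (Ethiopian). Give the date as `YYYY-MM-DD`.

1950-11-18

Julian Day Number of the source date = 2433604.
Converting JDN 2433604 to the Gregorian calendar gives 18 November 1950 CE.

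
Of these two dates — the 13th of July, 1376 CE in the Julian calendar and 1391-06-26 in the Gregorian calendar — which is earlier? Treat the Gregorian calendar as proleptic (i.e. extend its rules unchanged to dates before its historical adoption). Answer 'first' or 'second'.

First date → JDN 2223836; second date → JDN 2229289.
JDN 2223836 < JDN 2229289, so the first date is earlier.

first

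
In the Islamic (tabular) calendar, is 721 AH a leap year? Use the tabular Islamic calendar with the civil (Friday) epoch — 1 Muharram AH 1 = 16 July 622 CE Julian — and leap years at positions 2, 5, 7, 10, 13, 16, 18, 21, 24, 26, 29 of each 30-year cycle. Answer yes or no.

no

Year 721 AH is year 1 of its 30-year cycle; leap positions are 2, 5, 7, 10, 13, 16, 18, 21, 24, 26, 29, so it is a common year (354 days).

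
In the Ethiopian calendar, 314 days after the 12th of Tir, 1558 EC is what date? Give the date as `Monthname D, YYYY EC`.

The starting date is JDN 2293046; 2293046 + 314 = 2293360.
JDN 2293360 corresponds to Hidar 21, 1559 EC.

Hidar 21, 1559 EC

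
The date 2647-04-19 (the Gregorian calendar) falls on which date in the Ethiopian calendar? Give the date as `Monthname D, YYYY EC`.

Miyazya 6, 2639 EC

Both dates share Julian Day Number 2687965; in the Ethiopian calendar that is 6 Miyazya 2639 EC.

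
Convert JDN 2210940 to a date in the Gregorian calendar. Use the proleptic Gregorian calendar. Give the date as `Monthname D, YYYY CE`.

JDN 2451545 is 1 Jan 2000; 2210940 is −240605 days from there.

March 31, 1341 CE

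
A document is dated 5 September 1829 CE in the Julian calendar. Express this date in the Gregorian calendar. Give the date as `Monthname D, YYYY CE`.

September 17, 1829 CE

For dates in this range the Gregorian date is 12 days ahead of the Julian.
5 September 1829 Julian + 12 days → 17 September 1829 Gregorian.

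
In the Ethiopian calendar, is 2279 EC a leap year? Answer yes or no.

2279 mod 4 = 3; in the Ethiopian calendar a year is leap when year mod 4 = 3, so it is a leap year.

yes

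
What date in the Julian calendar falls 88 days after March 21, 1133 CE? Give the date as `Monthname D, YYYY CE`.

JDN of March 21, 1133 CE = 2134966.
2134966 + 88 = 2135054.
JDN 2135054 in the Julian calendar is June 17, 1133 CE.

June 17, 1133 CE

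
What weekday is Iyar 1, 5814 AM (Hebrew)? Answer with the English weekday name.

Saturday

This is JDN 2471397 (9 May 2054 Gregorian).
2471397 ≡ 5 (mod 7); counting from Monday = 0 gives Saturday.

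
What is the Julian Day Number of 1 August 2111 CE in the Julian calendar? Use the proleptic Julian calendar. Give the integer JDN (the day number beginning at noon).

In the Gregorian calendar the same day is 15 August 2111.
JDN 2451545 is 1 January 2000 CE (Gregorian); the target day is +40768 days from there, so JDN = 2492313.

2492313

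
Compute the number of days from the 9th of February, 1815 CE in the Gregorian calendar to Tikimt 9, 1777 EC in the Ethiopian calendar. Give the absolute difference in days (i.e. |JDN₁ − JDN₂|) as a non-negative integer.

JDN of the first date = 2384014.
JDN of the second date = 2372943.
|2372943 − 2384014| = 11071.

11071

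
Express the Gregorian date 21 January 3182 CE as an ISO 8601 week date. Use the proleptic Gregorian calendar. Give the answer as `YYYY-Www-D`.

The weekday is Thursday (ISO weekday 4).
That Thursday belongs to ISO week 3 of ISO year 3182.

3182-W03-4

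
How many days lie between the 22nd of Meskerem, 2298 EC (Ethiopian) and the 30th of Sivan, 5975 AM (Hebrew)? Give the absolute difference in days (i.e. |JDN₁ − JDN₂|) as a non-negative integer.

32971

JDN of the first date = 2563221.
JDN of the second date = 2530250.
|2530250 − 2563221| = 32971.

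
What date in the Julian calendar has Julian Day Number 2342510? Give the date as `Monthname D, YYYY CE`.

June 11, 1701 CE

JDN 2342510 is 22 June 1701 in the Gregorian calendar.
In the Julian calendar that day is June 11, 1701 CE.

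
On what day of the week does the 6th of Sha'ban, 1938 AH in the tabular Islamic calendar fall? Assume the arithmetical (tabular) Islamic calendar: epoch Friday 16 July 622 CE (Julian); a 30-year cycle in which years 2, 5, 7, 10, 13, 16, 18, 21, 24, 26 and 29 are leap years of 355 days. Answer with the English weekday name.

Tuesday

In the Gregorian calendar this is 13 June 2502 (JDN 2635060).
Since JDN mod 7 = 1 (0 = Monday), the day is Tuesday.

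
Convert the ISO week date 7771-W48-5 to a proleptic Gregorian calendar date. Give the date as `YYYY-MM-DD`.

7771-11-29

ISO week 1 of 7771 is the week containing the first Thursday of 7771.
Week 48, day 5 (Friday) lands on 7771-11-29.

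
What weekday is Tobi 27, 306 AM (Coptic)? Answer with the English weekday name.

In the proleptic Gregorian calendar this is 24 January 590 (JDN 1936577).
Since JDN mod 7 = 6 (0 = Monday), the day is Sunday.

Sunday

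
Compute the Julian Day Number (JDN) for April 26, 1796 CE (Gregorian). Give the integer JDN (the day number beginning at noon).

2377152

JDN 2400001 is 17 November 1858 CE (Gregorian), MJD 0; the target day is −22849 days from there, so JDN = 2377152.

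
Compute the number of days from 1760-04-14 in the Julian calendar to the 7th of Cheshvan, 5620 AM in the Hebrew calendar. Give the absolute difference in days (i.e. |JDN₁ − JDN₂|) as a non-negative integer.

First date → JDN 2364002; second date → JDN 2400353.
The interval is |2364002 − 2400353| = 36351 days.

36351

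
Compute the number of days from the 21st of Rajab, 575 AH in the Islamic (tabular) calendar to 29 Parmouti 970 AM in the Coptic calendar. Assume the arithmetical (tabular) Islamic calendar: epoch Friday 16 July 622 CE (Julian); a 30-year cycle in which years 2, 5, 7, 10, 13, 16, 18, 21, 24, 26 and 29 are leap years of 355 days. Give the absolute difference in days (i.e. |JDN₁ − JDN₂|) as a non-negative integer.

First date → JDN 2152043; second date → JDN 2179195.
The interval is |2152043 − 2179195| = 27152 days.

27152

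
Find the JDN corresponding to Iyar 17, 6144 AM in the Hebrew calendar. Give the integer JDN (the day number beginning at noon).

2591927

Equivalently 9 May 2384 (Gregorian).
JDN 2400001 is 17 November 1858 CE (Gregorian), MJD 0; the target day is +191926 days from there, so JDN = 2591927.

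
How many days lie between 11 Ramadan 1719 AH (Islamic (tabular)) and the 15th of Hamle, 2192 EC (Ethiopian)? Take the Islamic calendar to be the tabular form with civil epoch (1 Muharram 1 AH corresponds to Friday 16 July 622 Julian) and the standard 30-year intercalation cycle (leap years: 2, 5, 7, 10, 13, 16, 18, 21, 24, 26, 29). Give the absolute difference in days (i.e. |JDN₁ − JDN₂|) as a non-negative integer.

32690

First date → JDN 2557488; second date → JDN 2524798.
The interval is |2557488 − 2524798| = 32690 days.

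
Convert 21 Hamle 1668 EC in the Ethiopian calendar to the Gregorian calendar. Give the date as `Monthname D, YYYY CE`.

Julian Day Number of the source date = 2333413.
Converting JDN 2333413 to the Gregorian calendar gives 25 July 1676 CE.

July 25, 1676 CE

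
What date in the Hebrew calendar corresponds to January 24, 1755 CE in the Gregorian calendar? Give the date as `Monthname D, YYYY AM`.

Shevat 12, 5515 AM

Julian Day Number of the source date = 2362084.
Converting JDN 2362084 to the Hebrew calendar gives 12 Shevat 5515 AM.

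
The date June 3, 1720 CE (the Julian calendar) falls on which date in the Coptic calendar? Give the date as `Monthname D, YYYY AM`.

Paoni 9, 1436 AM

Both dates share Julian Day Number 2349442; in the Coptic calendar that is 9 Paoni 1436 AM.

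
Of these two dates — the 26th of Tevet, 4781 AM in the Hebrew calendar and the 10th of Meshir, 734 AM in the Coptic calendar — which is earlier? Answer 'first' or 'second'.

second

First date → JDN 2093992; second date → JDN 2092917.
JDN 2092917 < JDN 2093992, so the second date is earlier.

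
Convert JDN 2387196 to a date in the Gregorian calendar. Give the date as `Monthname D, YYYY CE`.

JDN 2451545 is 1 Jan 2000; 2387196 is −64349 days from there.

October 27, 1823 CE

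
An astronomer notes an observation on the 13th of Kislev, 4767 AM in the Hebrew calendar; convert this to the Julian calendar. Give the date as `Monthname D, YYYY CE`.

Julian Day Number of the source date = 2088809.
Converting JDN 2088809 to the Julian calendar gives 6 November 1006 CE.

November 6, 1006 CE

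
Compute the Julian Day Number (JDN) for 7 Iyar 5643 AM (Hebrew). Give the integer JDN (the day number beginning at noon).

In the Gregorian calendar the same day is 14 May 1883.
JDN 2299161 is 15 October 1582 CE (Gregorian); the target day is +109784 days from there, so JDN = 2408945.

2408945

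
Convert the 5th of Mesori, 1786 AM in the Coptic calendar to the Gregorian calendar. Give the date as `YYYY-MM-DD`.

Both dates share Julian Day Number 2477335; in the Gregorian calendar that is 11 August 2070 CE.

2070-08-11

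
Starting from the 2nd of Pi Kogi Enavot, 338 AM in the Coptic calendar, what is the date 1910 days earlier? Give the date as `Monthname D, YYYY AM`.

JDN of the 2nd of Pi Kogi Enavot, 338 AM = 1948480.
1948480 − 1910 = 1946570.
JDN 1946570 in the Coptic calendar is Paoni 8, 333 AM.

Paoni 8, 333 AM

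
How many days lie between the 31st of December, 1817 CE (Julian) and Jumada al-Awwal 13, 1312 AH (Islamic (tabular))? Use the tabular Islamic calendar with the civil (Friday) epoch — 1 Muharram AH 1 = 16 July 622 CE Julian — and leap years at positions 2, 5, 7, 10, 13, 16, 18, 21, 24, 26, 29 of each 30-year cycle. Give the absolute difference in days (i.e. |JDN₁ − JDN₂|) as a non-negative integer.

28063

JDN of the first date = 2385082.
JDN of the second date = 2413145.
|2413145 − 2385082| = 28063.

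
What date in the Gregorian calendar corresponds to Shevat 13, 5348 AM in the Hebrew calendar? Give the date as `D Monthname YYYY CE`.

Julian Day Number of the source date = 2301106.
Converting JDN 2301106 to the Gregorian calendar gives 11 February 1588 CE.

11 February 1588 CE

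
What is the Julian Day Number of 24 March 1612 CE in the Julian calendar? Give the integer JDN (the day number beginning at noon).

Equivalently 3 April 1612 (Gregorian).
JDN 2299161 is 15 October 1582 CE (Gregorian); the target day is +10763 days from there, so JDN = 2309924.

2309924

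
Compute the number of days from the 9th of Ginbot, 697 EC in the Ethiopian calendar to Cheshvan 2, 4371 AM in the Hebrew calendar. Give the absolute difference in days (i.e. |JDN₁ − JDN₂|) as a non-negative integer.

34525

JDN of the first date = 1978683.
JDN of the second date = 1944158.
|1944158 − 1978683| = 34525.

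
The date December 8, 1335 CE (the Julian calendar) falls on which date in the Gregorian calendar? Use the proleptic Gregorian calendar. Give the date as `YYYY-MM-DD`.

1335-12-16

At this point the Julian calendar is 8 days behind the Gregorian.
8 December 1335 Julian + 8 days → 16 December 1335 Gregorian.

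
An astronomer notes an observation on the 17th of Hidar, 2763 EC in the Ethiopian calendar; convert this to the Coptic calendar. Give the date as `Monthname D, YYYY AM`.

Both dates share Julian Day Number 2733117; in the Coptic calendar that is 17 Hathor 2487 AM.

Hathor 17, 2487 AM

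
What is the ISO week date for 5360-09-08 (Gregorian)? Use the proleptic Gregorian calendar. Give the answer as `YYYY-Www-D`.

5360-W37-1

The weekday is Monday (ISO weekday 1).
That Monday belongs to ISO week 37 of ISO year 5360.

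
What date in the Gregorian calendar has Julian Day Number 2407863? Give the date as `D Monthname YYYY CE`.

JDN 2451545 is 1 Jan 2000; 2407863 is −43682 days from there.

27 May 1880 CE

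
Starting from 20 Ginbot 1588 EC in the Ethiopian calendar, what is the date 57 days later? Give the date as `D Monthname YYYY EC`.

17 Hamle 1588 EC

JDN of 20 Ginbot 1588 EC = 2304132.
2304132 + 57 = 2304189.
JDN 2304189 in the Ethiopian calendar is 17 Hamle 1588 EC.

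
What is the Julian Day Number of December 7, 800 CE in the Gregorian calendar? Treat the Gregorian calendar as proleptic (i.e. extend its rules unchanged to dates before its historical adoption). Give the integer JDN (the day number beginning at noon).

JDN 2400001 is 17 November 1858 CE (Gregorian), MJD 0; the target day is −386406 days from there, so JDN = 2013595.

2013595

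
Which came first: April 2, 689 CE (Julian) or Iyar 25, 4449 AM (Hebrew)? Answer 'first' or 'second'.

First date → JDN 1972807; second date → JDN 1972855.
JDN 1972807 < JDN 1972855, so the first date is earlier.

first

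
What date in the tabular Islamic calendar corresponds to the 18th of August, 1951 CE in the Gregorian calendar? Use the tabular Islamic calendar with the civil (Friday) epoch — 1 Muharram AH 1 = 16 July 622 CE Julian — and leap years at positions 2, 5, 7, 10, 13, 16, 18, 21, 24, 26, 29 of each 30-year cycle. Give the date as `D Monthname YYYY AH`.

15 Dhu al-Qa'dah 1370 AH

Both dates share Julian Day Number 2433877; in the tabular Islamic calendar that is 15 Dhu al-Qa'dah 1370 AH.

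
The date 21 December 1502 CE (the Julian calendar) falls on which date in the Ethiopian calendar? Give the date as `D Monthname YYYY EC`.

Julian Day Number of the source date = 2270018.
Converting JDN 2270018 to the Ethiopian calendar gives 25 Tahsas 1495 EC.

25 Tahsas 1495 EC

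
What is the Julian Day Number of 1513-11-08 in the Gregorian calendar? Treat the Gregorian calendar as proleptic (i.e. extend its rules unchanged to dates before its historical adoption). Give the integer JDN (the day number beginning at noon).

JDN 2400001 is 17 November 1858 CE (Gregorian), MJD 0; the target day is −126018 days from there, so JDN = 2273983.

2273983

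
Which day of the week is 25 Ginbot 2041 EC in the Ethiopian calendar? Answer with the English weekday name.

In the Gregorian calendar this is 2 June 2049 (JDN 2469595).
JDN 2469595 mod 7 = 2, and JDN 0 was a Monday, so this is a Wednesday.

Wednesday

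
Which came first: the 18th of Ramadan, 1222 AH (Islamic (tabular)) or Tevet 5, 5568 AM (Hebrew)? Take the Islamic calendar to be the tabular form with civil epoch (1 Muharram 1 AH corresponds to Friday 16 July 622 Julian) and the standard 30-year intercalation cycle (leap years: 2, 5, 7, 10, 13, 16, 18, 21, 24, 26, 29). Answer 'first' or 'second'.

first

First date → JDN 2381375; second date → JDN 2381422.
JDN 2381375 < JDN 2381422, so the first date is earlier.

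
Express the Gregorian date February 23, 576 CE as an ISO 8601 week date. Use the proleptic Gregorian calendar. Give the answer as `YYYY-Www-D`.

The weekday is Friday (ISO weekday 5).
That Friday belongs to ISO week 8 of ISO year 576.

0576-W08-5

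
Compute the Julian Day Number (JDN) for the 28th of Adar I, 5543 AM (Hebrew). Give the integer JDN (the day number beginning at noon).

In the Gregorian calendar the same day is 2 March 1783.
JDN 2400001 is 17 November 1858 CE (Gregorian), MJD 0; the target day is −27653 days from there, so JDN = 2372348.

2372348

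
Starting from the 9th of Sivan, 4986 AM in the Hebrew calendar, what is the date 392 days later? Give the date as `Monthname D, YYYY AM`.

Tammuz 17, 4987 AM

The starting date is JDN 2169011; 2169011 + 392 = 2169403.
JDN 2169403 corresponds to Tammuz 17, 4987 AM.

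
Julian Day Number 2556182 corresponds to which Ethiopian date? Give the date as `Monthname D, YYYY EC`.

JDN 2556182 is 27 June 2286 in the Gregorian calendar.
In the Ethiopian calendar that day is Sene 18, 2278 EC.

Sene 18, 2278 EC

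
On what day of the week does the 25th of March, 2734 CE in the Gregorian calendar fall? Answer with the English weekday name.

2719716 ≡ 6 (mod 7); counting from Monday = 0 gives Sunday.

Sunday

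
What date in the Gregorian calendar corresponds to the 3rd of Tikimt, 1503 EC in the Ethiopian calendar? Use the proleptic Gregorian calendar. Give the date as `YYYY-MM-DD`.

Julian Day Number of the source date = 2272858.
Converting JDN 2272858 to the Gregorian calendar gives 10 October 1510 CE.

1510-10-10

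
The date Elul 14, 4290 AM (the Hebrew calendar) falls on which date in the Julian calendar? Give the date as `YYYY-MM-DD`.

0530-08-24

Both dates share Julian Day Number 1914876; in the Julian calendar that is 24 August 530 CE.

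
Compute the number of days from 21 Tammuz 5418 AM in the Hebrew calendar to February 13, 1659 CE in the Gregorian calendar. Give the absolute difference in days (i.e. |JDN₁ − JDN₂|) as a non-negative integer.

First date → JDN 2326835; second date → JDN 2327041.
The interval is |2326835 − 2327041| = 206 days.

206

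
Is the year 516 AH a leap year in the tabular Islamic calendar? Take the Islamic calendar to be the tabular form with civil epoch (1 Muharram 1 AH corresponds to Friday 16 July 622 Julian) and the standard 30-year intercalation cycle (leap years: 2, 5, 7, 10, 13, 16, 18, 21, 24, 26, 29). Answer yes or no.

no

Year 516 AH is year 6 of its 30-year cycle; leap positions are 2, 5, 7, 10, 13, 16, 18, 21, 24, 26, 29, so it is a common year (354 days).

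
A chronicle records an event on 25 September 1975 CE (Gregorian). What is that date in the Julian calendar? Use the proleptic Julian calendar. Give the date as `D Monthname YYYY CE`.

12 September 1975 CE

For dates in this range the Gregorian date is 13 days ahead of the Julian.
25 September 1975 Gregorian − 13 days → 12 September 1975 Julian.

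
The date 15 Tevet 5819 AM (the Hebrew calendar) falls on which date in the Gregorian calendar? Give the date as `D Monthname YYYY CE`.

Julian Day Number of the source date = 2473094.
Converting JDN 2473094 to the Gregorian calendar gives 31 December 2058 CE.

31 December 2058 CE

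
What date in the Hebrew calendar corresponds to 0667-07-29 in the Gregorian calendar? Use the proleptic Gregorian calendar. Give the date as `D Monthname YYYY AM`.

Julian Day Number of the source date = 1964886.
Converting JDN 1964886 to the Hebrew calendar gives 28 Tammuz 4427 AM.

28 Tammuz 4427 AM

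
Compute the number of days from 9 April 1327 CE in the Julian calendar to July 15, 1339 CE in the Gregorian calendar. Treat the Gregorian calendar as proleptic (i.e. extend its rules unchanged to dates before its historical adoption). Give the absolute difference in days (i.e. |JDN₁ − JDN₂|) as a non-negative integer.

JDN of the first date = 2205843.
JDN of the second date = 2210315.
|2210315 − 2205843| = 4472.

4472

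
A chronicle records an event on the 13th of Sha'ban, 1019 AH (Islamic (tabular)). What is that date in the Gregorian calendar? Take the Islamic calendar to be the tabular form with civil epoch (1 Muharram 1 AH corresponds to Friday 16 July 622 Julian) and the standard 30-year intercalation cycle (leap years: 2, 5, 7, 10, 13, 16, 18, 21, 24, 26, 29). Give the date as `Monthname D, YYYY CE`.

Both dates share Julian Day Number 2309404; in the Gregorian calendar that is 31 October 1610 CE.

October 31, 1610 CE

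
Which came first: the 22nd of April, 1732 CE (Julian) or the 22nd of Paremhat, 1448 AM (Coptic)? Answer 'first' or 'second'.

Converting both to JDN: 2353783 vs 2353748; the smaller is the second.

second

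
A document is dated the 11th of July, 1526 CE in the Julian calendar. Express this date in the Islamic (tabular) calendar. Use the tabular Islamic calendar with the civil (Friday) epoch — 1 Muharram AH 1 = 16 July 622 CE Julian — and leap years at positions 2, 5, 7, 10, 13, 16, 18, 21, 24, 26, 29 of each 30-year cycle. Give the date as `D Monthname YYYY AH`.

1 Shawwal 932 AH

The source date corresponds to 21 July 1526 in the proleptic Gregorian calendar (JDN 2278621).
That day falls on 1 Shawwal 932 AH in the tabular Islamic calendar.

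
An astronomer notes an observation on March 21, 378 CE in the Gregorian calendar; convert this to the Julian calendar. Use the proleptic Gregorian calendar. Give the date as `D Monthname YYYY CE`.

20 March 378 CE

The Julian–Gregorian offset here is 1 day (Julian trailing).
21 March 378 Gregorian − 1 day → 20 March 378 Julian.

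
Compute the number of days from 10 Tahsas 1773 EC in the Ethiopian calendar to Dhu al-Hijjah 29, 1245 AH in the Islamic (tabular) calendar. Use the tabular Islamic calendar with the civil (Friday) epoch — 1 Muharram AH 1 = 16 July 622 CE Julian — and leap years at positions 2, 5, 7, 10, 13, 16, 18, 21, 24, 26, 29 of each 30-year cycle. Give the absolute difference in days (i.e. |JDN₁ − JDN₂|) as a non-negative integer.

18082

First date → JDN 2371543; second date → JDN 2389625.
The interval is |2371543 − 2389625| = 18082 days.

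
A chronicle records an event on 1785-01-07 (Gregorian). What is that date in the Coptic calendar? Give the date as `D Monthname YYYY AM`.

1 Tobi 1501 AM

Julian Day Number of the source date = 2373025.
Converting JDN 2373025 to the Coptic calendar gives 1 Tobi 1501 AM.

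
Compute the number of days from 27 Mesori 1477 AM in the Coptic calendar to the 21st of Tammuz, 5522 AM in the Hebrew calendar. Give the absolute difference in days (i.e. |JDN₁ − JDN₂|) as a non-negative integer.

First date → JDN 2364495; second date → JDN 2364810.
The interval is |2364495 − 2364810| = 315 days.

315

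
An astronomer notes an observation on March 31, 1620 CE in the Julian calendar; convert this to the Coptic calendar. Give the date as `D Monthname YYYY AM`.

Julian Day Number of the source date = 2312853.
Converting JDN 2312853 to the Coptic calendar gives 5 Parmouti 1336 AM.

5 Parmouti 1336 AM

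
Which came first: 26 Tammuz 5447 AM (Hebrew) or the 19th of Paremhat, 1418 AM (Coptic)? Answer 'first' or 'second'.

first

The two dates have Julian Day Numbers 2337412 and 2342787 respectively.
Since 2337412 < 2342787, the first date comes first.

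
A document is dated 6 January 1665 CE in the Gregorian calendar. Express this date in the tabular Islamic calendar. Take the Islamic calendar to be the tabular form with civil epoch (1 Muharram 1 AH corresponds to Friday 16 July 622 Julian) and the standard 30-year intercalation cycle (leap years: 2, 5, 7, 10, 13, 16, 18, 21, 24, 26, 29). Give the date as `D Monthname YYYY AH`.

18 Jumada al-Thani 1075 AH

Julian Day Number of the source date = 2329195.
Converting JDN 2329195 to the tabular Islamic calendar gives 18 Jumada al-Thani 1075 AH.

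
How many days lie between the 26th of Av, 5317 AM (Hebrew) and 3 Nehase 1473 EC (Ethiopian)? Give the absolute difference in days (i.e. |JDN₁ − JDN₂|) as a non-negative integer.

27755

JDN of the first date = 2289956.
JDN of the second date = 2262201.
|2262201 − 2289956| = 27755.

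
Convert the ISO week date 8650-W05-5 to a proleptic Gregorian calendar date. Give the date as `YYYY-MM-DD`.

ISO week 1 of 8650 is the week containing the first Thursday of 8650.
Week 5, day 5 (Friday) lands on 8650-02-01.

8650-02-01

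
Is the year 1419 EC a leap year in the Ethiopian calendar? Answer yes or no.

1419 mod 4 = 3; in the Ethiopian calendar a year is leap when year mod 4 = 3, so it is a leap year.

yes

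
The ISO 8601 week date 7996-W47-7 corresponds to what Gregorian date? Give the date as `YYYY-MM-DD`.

7996-11-24

ISO week 1 of 7996 is the week containing the first Thursday of 7996.
Week 47, day 7 (Sunday) lands on 7996-11-24.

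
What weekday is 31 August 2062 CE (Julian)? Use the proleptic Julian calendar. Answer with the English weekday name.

This is JDN 2474446 (13 September 2062 Gregorian).
JDN 2474446 mod 7 = 2, and JDN 0 was a Monday, so this is a Wednesday.

Wednesday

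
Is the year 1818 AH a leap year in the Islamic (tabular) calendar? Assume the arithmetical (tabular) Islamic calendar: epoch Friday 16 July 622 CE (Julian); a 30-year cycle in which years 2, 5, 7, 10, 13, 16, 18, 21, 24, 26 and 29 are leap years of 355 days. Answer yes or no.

Year 1818 AH is year 18 of its 30-year cycle; leap positions are 2, 5, 7, 10, 13, 16, 18, 21, 24, 26, 29, so it is a leap year (355 days).

yes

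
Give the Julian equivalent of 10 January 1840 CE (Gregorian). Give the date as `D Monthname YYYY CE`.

29 December 1839 CE

At this point the Julian calendar is 12 days behind the Gregorian.
10 January 1840 Gregorian − 12 days → 29 December 1839 Julian.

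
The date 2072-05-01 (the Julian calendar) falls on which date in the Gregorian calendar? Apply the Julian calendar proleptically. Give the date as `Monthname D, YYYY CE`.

The Julian–Gregorian offset here is 13 days (Julian trailing).
1 May 2072 Julian + 13 days → 14 May 2072 Gregorian.

May 14, 2072 CE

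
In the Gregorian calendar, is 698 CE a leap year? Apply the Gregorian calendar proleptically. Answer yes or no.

698 is not divisible by 4, so it is a common year.

no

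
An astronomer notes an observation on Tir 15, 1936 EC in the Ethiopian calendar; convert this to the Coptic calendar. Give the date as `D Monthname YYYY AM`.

The source date corresponds to 24 January 1944 in the Gregorian calendar (JDN 2431114).
That day falls on 15 Tobi 1660 AM in the Coptic calendar.

15 Tobi 1660 AM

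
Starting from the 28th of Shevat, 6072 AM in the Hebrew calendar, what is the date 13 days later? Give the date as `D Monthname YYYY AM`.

11 Adar I 6072 AM

JDN of the 28th of Shevat, 6072 AM = 2565537.
2565537 + 13 = 2565550.
JDN 2565550 in the Hebrew calendar is 11 Adar I 6072 AM.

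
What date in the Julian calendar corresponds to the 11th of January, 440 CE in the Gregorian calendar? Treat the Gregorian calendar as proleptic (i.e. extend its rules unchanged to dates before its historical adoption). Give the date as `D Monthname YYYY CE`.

10 January 440 CE

For dates in this range the Gregorian date is 1 day ahead of the Julian.
11 January 440 Gregorian − 1 day → 10 January 440 Julian.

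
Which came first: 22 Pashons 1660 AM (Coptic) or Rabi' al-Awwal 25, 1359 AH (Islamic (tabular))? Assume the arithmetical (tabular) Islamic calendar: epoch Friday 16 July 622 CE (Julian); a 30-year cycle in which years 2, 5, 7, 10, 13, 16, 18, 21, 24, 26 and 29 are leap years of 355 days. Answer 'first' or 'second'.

second

Converting both to JDN: 2431241 vs 2429753; the smaller is the second.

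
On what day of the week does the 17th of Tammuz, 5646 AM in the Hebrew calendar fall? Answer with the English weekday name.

Tuesday

In the Gregorian calendar this is 20 July 1886 (JDN 2410108).
JDN 2410108 mod 7 = 1, and JDN 0 was a Monday, so this is a Tuesday.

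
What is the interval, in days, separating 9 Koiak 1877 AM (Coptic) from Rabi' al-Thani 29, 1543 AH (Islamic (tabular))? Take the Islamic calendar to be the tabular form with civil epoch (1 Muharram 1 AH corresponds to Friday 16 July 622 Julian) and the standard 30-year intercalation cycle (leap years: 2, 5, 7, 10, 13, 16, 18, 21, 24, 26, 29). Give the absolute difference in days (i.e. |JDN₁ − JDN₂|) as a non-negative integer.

15347

First date → JDN 2510337; second date → JDN 2494990.
The interval is |2510337 − 2494990| = 15347 days.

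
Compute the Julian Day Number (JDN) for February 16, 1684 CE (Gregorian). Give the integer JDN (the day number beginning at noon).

2336175

JDN 2451545 is 1 January 2000 CE (Gregorian); the target day is −115370 days from there, so JDN = 2336175.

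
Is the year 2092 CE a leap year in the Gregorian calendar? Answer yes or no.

yes

2092 is divisible by 4 and not by 100, so it is a leap year.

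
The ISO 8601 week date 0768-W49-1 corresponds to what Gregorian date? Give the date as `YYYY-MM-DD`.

0768-12-02

ISO week 1 of 768 is the week containing the first Thursday of 768.
Week 49, day 1 (Monday) lands on 0768-12-02.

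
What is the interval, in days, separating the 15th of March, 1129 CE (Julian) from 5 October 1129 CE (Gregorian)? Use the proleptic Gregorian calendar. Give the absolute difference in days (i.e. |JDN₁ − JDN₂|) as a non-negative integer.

197

JDN of the first date = 2133499.
JDN of the second date = 2133696.
|2133696 − 2133499| = 197.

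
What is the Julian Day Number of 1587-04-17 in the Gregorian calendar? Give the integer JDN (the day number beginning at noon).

JDN 2451545 is 1 January 2000 CE (Gregorian); the target day is −150739 days from there, so JDN = 2300806.

2300806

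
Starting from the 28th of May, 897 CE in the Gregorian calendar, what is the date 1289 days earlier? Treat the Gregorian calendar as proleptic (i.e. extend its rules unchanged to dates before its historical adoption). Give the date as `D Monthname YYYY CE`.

JDN of the 28th of May, 897 CE = 2048831.
2048831 − 1289 = 2047542.
JDN 2047542 in the Gregorian calendar is 16 November 893 CE.

16 November 893 CE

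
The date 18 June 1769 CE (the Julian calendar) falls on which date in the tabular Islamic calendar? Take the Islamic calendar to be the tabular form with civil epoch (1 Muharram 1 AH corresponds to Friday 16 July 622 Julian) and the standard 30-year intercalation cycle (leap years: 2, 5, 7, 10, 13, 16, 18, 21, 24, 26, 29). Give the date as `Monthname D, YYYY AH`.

The source date corresponds to 29 June 1769 in the Gregorian calendar (JDN 2367354).
That day falls on 24 Safar 1183 AH in the tabular Islamic calendar.

Safar 24, 1183 AH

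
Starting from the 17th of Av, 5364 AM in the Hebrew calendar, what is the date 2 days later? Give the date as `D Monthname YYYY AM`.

Counting 2 days forward from JDN 2307134 reaches JDN 2307136, which is 19 Av 5364 AM.

19 Av 5364 AM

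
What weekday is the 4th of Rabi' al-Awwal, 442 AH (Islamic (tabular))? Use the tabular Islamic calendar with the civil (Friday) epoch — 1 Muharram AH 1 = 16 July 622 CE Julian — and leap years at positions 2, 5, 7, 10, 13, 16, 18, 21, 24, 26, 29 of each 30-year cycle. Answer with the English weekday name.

Friday

In the proleptic Gregorian calendar this is 2 August 1050 (JDN 2104778).
2104778 ≡ 4 (mod 7); counting from Monday = 0 gives Friday.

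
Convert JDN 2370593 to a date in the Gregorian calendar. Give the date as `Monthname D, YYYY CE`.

May 12, 1778 CE

JDN 2451545 is 1 Jan 2000; 2370593 is −80952 days from there.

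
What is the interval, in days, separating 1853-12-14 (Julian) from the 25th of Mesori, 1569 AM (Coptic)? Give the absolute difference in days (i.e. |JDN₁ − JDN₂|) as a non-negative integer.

118

First date → JDN 2398214; second date → JDN 2398096.
The interval is |2398214 − 2398096| = 118 days.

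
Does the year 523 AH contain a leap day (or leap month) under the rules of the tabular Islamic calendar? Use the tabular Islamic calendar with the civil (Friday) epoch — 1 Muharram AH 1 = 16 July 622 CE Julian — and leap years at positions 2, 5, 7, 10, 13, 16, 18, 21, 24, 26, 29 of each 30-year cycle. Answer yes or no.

yes

Year 523 AH is year 13 of its 30-year cycle; leap positions are 2, 5, 7, 10, 13, 16, 18, 21, 24, 26, 29, so it is a leap year (355 days).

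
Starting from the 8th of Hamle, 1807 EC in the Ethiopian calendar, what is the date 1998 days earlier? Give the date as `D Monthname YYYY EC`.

Counting 1998 days back from JDN 2384169 reaches JDN 2382171, which is 16 Tir 1802 EC.

16 Tir 1802 EC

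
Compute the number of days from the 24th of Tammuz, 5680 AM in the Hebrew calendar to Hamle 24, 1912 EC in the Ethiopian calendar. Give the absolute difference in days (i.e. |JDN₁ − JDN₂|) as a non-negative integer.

JDN of the first date = 2422516.
JDN of the second date = 2422537.
|2422537 − 2422516| = 21.

21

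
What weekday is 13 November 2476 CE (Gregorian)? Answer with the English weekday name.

Friday

Since JDN mod 7 = 4 (0 = Monday), the day is Friday.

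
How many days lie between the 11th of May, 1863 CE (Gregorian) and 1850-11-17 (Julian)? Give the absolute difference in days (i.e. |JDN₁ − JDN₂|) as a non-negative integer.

4546

First date → JDN 2401637; second date → JDN 2397091.
The interval is |2401637 − 2397091| = 4546 days.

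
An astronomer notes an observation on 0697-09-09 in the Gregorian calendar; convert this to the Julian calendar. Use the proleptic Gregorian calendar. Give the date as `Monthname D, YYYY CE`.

At this point the Julian calendar is 3 days behind the Gregorian.
9 September 697 Gregorian − 3 days → 6 September 697 Julian.

September 6, 697 CE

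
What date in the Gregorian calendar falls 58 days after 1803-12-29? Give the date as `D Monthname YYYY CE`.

25 February 1804 CE

The starting date is JDN 2379954; 2379954 + 58 = 2380012.
JDN 2380012 corresponds to 25 February 1804 CE.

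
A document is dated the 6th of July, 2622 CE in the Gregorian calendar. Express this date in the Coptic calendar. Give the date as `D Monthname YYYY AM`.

Both dates share Julian Day Number 2678912; in the Coptic calendar that is 24 Paoni 2338 AM.

24 Paoni 2338 AM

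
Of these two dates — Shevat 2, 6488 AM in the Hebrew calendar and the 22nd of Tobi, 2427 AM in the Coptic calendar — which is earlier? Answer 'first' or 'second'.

The two dates have Julian Day Numbers 2717476 and 2711267 respectively.
Since 2711267 < 2717476, the second date comes first.

second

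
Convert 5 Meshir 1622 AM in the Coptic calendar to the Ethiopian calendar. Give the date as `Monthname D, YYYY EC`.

Yekatit 5, 1898 EC

Both dates share Julian Day Number 2417254; in the Ethiopian calendar that is 5 Yekatit 1898 EC.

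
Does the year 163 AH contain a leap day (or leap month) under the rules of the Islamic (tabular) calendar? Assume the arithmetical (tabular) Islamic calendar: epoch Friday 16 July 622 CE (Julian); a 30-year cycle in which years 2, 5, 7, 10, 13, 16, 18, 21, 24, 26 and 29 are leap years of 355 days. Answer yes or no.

Year 163 AH is year 13 of its 30-year cycle; leap positions are 2, 5, 7, 10, 13, 16, 18, 21, 24, 26, 29, so it is a leap year (355 days).

yes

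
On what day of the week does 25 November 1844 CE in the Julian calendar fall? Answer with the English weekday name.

In the Gregorian calendar this is 7 December 1844 (JDN 2394908).
2394908 ≡ 5 (mod 7); counting from Monday = 0 gives Saturday.

Saturday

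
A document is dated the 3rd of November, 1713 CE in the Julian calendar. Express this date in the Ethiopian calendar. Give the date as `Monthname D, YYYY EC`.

Hidar 7, 1706 EC

The source date corresponds to 14 November 1713 in the Gregorian calendar (JDN 2347038).
That day falls on 7 Hidar 1706 EC in the Ethiopian calendar.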